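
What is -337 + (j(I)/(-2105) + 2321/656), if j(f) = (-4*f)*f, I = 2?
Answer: -460460359/1380880 ≈ -333.45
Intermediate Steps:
j(f) = -4*f²
-337 + (j(I)/(-2105) + 2321/656) = -337 + (-4*2²/(-2105) + 2321/656) = -337 + (-4*4*(-1/2105) + 2321*(1/656)) = -337 + (-16*(-1/2105) + 2321/656) = -337 + (16/2105 + 2321/656) = -337 + 4896201/1380880 = -460460359/1380880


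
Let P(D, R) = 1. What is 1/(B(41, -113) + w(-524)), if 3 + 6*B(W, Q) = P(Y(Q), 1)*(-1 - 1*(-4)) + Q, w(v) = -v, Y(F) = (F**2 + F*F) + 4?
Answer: 6/3031 ≈ 0.0019795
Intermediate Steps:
Y(F) = 4 + 2*F**2 (Y(F) = (F**2 + F**2) + 4 = 2*F**2 + 4 = 4 + 2*F**2)
B(W, Q) = Q/6 (B(W, Q) = -1/2 + (1*(-1 - 1*(-4)) + Q)/6 = -1/2 + (1*(-1 + 4) + Q)/6 = -1/2 + (1*3 + Q)/6 = -1/2 + (3 + Q)/6 = -1/2 + (1/2 + Q/6) = Q/6)
1/(B(41, -113) + w(-524)) = 1/((1/6)*(-113) - 1*(-524)) = 1/(-113/6 + 524) = 1/(3031/6) = 6/3031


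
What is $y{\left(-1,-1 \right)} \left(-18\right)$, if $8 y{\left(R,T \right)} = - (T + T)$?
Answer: $- \frac{9}{2} \approx -4.5$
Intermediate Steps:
$y{\left(R,T \right)} = - \frac{T}{4}$ ($y{\left(R,T \right)} = \frac{\left(-1\right) \left(T + T\right)}{8} = \frac{\left(-1\right) 2 T}{8} = \frac{\left(-2\right) T}{8} = - \frac{T}{4}$)
$y{\left(-1,-1 \right)} \left(-18\right) = \left(- \frac{1}{4}\right) \left(-1\right) \left(-18\right) = \frac{1}{4} \left(-18\right) = - \frac{9}{2}$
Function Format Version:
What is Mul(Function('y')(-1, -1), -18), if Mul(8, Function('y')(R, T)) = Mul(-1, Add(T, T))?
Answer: Rational(-9, 2) ≈ -4.5000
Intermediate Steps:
Function('y')(R, T) = Mul(Rational(-1, 4), T) (Function('y')(R, T) = Mul(Rational(1, 8), Mul(-1, Add(T, T))) = Mul(Rational(1, 8), Mul(-1, Mul(2, T))) = Mul(Rational(1, 8), Mul(-2, T)) = Mul(Rational(-1, 4), T))
Mul(Function('y')(-1, -1), -18) = Mul(Mul(Rational(-1, 4), -1), -18) = Mul(Rational(1, 4), -18) = Rational(-9, 2)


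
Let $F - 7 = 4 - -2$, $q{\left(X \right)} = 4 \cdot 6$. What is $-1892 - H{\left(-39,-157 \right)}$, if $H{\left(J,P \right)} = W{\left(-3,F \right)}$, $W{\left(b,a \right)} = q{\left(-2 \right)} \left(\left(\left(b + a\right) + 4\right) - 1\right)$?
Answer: $-2204$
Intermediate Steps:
$q{\left(X \right)} = 24$
$F = 13$ ($F = 7 + \left(4 - -2\right) = 7 + \left(4 + 2\right) = 7 + 6 = 13$)
$W{\left(b,a \right)} = 72 + 24 a + 24 b$ ($W{\left(b,a \right)} = 24 \left(\left(\left(b + a\right) + 4\right) - 1\right) = 24 \left(\left(\left(a + b\right) + 4\right) - 1\right) = 24 \left(\left(4 + a + b\right) - 1\right) = 24 \left(3 + a + b\right) = 72 + 24 a + 24 b$)
$H{\left(J,P \right)} = 312$ ($H{\left(J,P \right)} = 72 + 24 \cdot 13 + 24 \left(-3\right) = 72 + 312 - 72 = 312$)
$-1892 - H{\left(-39,-157 \right)} = -1892 - 312 = -2204$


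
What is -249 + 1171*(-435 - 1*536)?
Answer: -1137290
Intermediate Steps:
-249 + 1171*(-435 - 1*536) = -249 + 1171*(-435 - 536) = -249 + 1171*(-971) = -249 - 1137041 = -1137290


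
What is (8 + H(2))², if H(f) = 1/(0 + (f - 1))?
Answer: 81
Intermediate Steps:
H(f) = 1/(-1 + f) (H(f) = 1/(0 + (-1 + f)) = 1/(-1 + f))
(8 + H(2))² = (8 + 1/(-1 + 2))² = (8 + 1/1)² = (8 + 1)² = 9² = 81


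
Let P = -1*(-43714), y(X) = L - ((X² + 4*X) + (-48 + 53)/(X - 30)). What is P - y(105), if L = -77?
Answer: 828541/15 ≈ 55236.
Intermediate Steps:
y(X) = -77 - X² - 5/(-30 + X) - 4*X (y(X) = -77 - ((X² + 4*X) + (-48 + 53)/(X - 30)) = -77 - ((X² + 4*X) + 5/(-30 + X)) = -77 - (X² + 4*X + 5/(-30 + X)) = -77 + (-X² - 5/(-30 + X) - 4*X) = -77 - X² - 5/(-30 + X) - 4*X)
P = 43714
P - y(105) = 43714 - (2305 - 1*105³ + 26*105² + 43*105)/(-30 + 105) = 43714 - (2305 - 1*1157625 + 26*11025 + 4515)/75 = 43714 - (2305 - 1157625 + 286650 + 4515)/75 = 43714 - (-864155)/75 = 43714 - 1*(-172831/15) = 43714 + 172831/15 = 828541/15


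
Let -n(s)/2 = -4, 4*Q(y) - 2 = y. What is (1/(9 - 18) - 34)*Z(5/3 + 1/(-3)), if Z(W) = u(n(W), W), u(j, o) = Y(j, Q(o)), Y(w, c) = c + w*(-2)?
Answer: 27937/54 ≈ 517.35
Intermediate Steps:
Q(y) = 1/2 + y/4
n(s) = 8 (n(s) = -2*(-4) = 8)
Y(w, c) = c - 2*w
u(j, o) = 1/2 - 2*j + o/4 (u(j, o) = (1/2 + o/4) - 2*j = 1/2 - 2*j + o/4)
Z(W) = -31/2 + W/4 (Z(W) = 1/2 - 2*8 + W/4 = 1/2 - 16 + W/4 = -31/2 + W/4)
(1/(9 - 18) - 34)*Z(5/3 + 1/(-3)) = (1/(9 - 18) - 34)*(-31/2 + (5/3 + 1/(-3))/4) = (1/(-9) - 34)*(-31/2 + (5*(1/3) + 1*(-1/3))/4) = (-1/9 - 34)*(-31/2 + (5/3 - 1/3)/4) = -307*(-31/2 + (1/4)*(4/3))/9 = -307*(-31/2 + 1/3)/9 = -307/9*(-91/6) = 27937/54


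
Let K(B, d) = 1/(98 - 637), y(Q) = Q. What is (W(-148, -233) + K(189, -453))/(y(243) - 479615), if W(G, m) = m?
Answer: 31397/64595377 ≈ 0.00048606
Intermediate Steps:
K(B, d) = -1/539 (K(B, d) = 1/(-539) = -1/539)
(W(-148, -233) + K(189, -453))/(y(243) - 479615) = (-233 - 1/539)/(243 - 479615) = -125588/539/(-479372) = -125588/539*(-1/479372) = 31397/64595377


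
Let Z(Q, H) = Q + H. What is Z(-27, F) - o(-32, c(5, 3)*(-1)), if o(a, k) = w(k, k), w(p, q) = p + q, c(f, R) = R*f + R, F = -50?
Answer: -41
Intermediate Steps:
c(f, R) = R + R*f
Z(Q, H) = H + Q
o(a, k) = 2*k (o(a, k) = k + k = 2*k)
Z(-27, F) - o(-32, c(5, 3)*(-1)) = (-50 - 27) - 2*(3*(1 + 5))*(-1) = -77 - 2*(3*6)*(-1) = -77 - 2*18*(-1) = -77 - 2*(-18) = -77 - 1*(-36) = -77 + 36 = -41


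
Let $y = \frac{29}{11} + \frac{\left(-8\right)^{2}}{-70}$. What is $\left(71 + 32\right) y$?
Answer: $\frac{68289}{385} \approx 177.37$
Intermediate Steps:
$y = \frac{663}{385}$ ($y = 29 \cdot \frac{1}{11} + 64 \left(- \frac{1}{70}\right) = \frac{29}{11} - \frac{32}{35} = \frac{663}{385} \approx 1.7221$)
$\left(71 + 32\right) y = \left(71 + 32\right) \frac{663}{385} = 103 \cdot \frac{663}{385} = \frac{68289}{385}$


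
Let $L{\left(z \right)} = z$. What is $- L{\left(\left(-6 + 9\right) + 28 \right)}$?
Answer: $-31$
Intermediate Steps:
$- L{\left(\left(-6 + 9\right) + 28 \right)} = - (\left(-6 + 9\right) + 28) = - (3 + 28) = \left(-1\right) 31 = -31$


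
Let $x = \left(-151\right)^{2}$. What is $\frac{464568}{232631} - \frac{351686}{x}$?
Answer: $- \frac{71220450898}{5304219431} \approx -13.427$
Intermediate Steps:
$x = 22801$
$\frac{464568}{232631} - \frac{351686}{x} = \frac{464568}{232631} - \frac{351686}{22801} = - \frac{71220450898}{5304219431}$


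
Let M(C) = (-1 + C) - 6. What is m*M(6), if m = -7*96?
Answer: 672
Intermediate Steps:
M(C) = -7 + C
m = -672
m*M(6) = -672*(-7 + 6) = -672*(-1) = 672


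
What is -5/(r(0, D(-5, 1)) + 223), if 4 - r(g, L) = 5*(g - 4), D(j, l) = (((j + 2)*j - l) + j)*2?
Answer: -5/247 ≈ -0.020243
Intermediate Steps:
D(j, l) = -2*l + 2*j + 2*j*(2 + j) (D(j, l) = (((2 + j)*j - l) + j)*2 = ((j*(2 + j) - l) + j)*2 = ((-l + j*(2 + j)) + j)*2 = (j - l + j*(2 + j))*2 = -2*l + 2*j + 2*j*(2 + j))
r(g, L) = 24 - 5*g (r(g, L) = 4 - 5*(g - 4) = 4 - 5*(-4 + g) = 4 - (-20 + 5*g) = 4 + (20 - 5*g) = 24 - 5*g)
-5/(r(0, D(-5, 1)) + 223) = -5/((24 - 5*0) + 223) = -5/((24 + 0) + 223) = -5/(24 + 223) = -5/247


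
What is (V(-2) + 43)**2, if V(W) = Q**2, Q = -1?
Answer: 1936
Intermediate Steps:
V(W) = 1 (V(W) = (-1)**2 = 1)
(V(-2) + 43)**2 = (1 + 43)**2 = 44**2 = 1936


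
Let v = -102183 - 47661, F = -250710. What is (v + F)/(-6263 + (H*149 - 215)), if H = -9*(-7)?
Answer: -400554/2909 ≈ -137.69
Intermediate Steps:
H = 63
v = -149844
(v + F)/(-6263 + (H*149 - 215)) = (-149844 - 250710)/(-6263 + (63*149 - 215)) = -400554/(-6263 + (9387 - 215)) = -400554/(-6263 + 9172) = -400554/2909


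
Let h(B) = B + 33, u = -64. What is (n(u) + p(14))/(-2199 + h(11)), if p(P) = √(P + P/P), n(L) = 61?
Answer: -61/2155 - √15/2155 ≈ -0.030103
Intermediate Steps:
p(P) = √(1 + P) (p(P) = √(P + 1) = √(1 + P))
h(B) = 33 + B
(n(u) + p(14))/(-2199 + h(11)) = (61 + √(1 + 14))/(-2199 + (33 + 11)) = (61 + √15)/(-2199 + 44) = (61 + √15)/(-2155) = (61 + √15)*(-1/2155) = -61/2155 - √15/2155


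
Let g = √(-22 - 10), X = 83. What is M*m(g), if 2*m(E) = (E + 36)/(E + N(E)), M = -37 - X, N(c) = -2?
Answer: 120*(-√2 + 9*I)/(I + 2*√2) ≈ 66.667 + 358.27*I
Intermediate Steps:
g = 4*I*√2 (g = √(-32) = 4*I*√2 ≈ 5.6569*I)
M = -120 (M = -37 - 1*83 = -37 - 83 = -120)
m(E) = (36 + E)/(2*(-2 + E)) (m(E) = ((E + 36)/(E - 2))/2 = ((36 + E)/(-2 + E))/2 = (36 + E)/(2*(-2 + E)))
M*m(g) = -60*(36 + 4*I*√2)/(-2 + 4*I*√2)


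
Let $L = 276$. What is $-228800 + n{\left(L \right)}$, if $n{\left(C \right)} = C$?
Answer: $-228524$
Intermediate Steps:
$-228800 + n{\left(L \right)} = -228800 + 276 = -228524$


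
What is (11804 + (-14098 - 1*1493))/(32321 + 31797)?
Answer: -3787/64118 ≈ -0.059063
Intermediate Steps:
(11804 + (-14098 - 1*1493))/(32321 + 31797) = (11804 + (-14098 - 1493))/64118 = (11804 - 15591)*(1/64118) = -3787*1/64118 = -3787/64118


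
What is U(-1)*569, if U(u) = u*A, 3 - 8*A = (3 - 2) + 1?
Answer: -569/8 ≈ -71.125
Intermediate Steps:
A = ⅛ (A = 3/8 - ((3 - 2) + 1)/8 = 3/8 - (1 + 1)/8 = 3/8 - ⅛*2 = 3/8 - ¼ = ⅛ ≈ 0.12500)
U(u) = u/8 (U(u) = u*(⅛) = u/8)
U(-1)*569 = ((⅛)*(-1))*569 = -⅛*569 = -569/8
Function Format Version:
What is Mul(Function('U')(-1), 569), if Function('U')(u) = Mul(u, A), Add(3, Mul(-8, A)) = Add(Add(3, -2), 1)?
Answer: Rational(-569, 8) ≈ -71.125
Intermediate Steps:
A = Rational(1, 8) (A = Add(Rational(3, 8), Mul(Rational(-1, 8), Add(Add(3, -2), 1))) = Add(Rational(3, 8), Mul(Rational(-1, 8), Add(1, 1))) = Add(Rational(3, 8), Mul(Rational(-1, 8), 2)) = Add(Rational(3, 8), Rational(-1, 4)) = Rational(1, 8) ≈ 0.12500)
Function('U')(u) = Mul(Rational(1, 8), u) (Function('U')(u) = Mul(u, Rational(1, 8)) = Mul(Rational(1, 8), u))
Mul(Function('U')(-1), 569) = Mul(Mul(Rational(1, 8), -1), 569) = Mul(Rational(-1, 8), 569) = Rational(-569, 8)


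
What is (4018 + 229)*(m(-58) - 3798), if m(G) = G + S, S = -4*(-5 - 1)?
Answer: -16274504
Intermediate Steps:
S = 24 (S = -4*(-6) = 24)
m(G) = 24 + G (m(G) = G + 24 = 24 + G)
(4018 + 229)*(m(-58) - 3798) = (4018 + 229)*((24 - 58) - 3798) = 4247*(-34 - 3798) = 4247*(-3832) = -16274504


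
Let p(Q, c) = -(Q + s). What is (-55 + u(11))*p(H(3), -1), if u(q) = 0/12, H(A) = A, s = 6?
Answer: 495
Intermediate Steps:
p(Q, c) = -6 - Q (p(Q, c) = -(Q + 6) = -(6 + Q) = -6 - Q)
u(q) = 0 (u(q) = 0*(1/12) = 0)
(-55 + u(11))*p(H(3), -1) = (-55 + 0)*(-6 - 1*3) = -55*(-6 - 3) = -55*(-9) = 495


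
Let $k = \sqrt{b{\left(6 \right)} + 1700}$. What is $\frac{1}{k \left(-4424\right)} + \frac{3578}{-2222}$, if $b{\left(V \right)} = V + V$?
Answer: $- \frac{1789}{1111} - \frac{\sqrt{107}}{1893472} \approx -1.6103$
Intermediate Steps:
$b{\left(V \right)} = 2 V$
$k = 4 \sqrt{107}$ ($k = \sqrt{2 \cdot 6 + 1700} = \sqrt{12 + 1700} = \sqrt{1712} = 4 \sqrt{107} \approx 41.376$)
$\frac{1}{k \left(-4424\right)} + \frac{3578}{-2222} = \frac{1}{4 \sqrt{107} \left(-4424\right)} + \frac{3578}{-2222} = \frac{\sqrt{107}}{428} \left(- \frac{1}{4424}\right) + 3578 \left(- \frac{1}{2222}\right) = - \frac{\sqrt{107}}{1893472} - \frac{1789}{1111} = - \frac{1789}{1111} - \frac{\sqrt{107}}{1893472}$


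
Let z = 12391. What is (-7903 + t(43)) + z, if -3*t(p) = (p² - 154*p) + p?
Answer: 18194/3 ≈ 6064.7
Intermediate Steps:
t(p) = 51*p - p²/3 (t(p) = -((p² - 154*p) + p)/3 = -(p² - 153*p)/3 = 51*p - p²/3)
(-7903 + t(43)) + z = (-7903 + (⅓)*43*(153 - 1*43)) + 12391 = (-7903 + (⅓)*43*(153 - 43)) + 12391 = (-7903 + (⅓)*43*110) + 12391 = (-7903 + 4730/3) + 12391 = -18979/3 + 12391 = 18194/3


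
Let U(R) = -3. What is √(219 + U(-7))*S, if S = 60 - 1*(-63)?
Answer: 738*√6 ≈ 1807.7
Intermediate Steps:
S = 123 (S = 60 + 63 = 123)
√(219 + U(-7))*S = √(219 - 3)*123 = √216*123 = (6*√6)*123 = 738*√6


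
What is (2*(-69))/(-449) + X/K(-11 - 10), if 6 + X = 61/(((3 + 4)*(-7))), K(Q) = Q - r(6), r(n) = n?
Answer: 341969/594027 ≈ 0.57568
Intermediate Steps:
K(Q) = -6 + Q (K(Q) = Q - 1*6 = Q - 6 = -6 + Q)
X = -355/49 (X = -6 + 61/(((3 + 4)*(-7))) = -6 + 61/((7*(-7))) = -6 + 61/(-49) = -6 + 61*(-1/49) = -6 - 61/49 = -355/49 ≈ -7.2449)
(2*(-69))/(-449) + X/K(-11 - 10) = (2*(-69))/(-449) - 355/(49*(-6 + (-11 - 10))) = -138*(-1/449) - 355/(49*(-6 - 21)) = 138/449 - 355/49/(-27) = 138/449 - 355/49*(-1/27) = 138/449 + 355/1323 = 341969/594027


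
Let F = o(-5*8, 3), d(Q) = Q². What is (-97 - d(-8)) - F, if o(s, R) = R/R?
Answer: -162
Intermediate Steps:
o(s, R) = 1
F = 1
(-97 - d(-8)) - F = (-97 - 1*(-8)²) - 1*1 = (-97 - 1*64) - 1 = (-97 - 64) - 1 = -161 - 1 = -162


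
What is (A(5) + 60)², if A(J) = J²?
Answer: 7225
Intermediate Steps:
(A(5) + 60)² = (5² + 60)² = (25 + 60)² = 85² = 7225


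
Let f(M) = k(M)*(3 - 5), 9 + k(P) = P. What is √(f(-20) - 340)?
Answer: I*√282 ≈ 16.793*I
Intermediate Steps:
k(P) = -9 + P
f(M) = 18 - 2*M (f(M) = (-9 + M)*(3 - 5) = (-9 + M)*(-2) = 18 - 2*M)
√(f(-20) - 340) = √((18 - 2*(-20)) - 340) = √((18 + 40) - 340) = √(58 - 340) = √(-282) = I*√282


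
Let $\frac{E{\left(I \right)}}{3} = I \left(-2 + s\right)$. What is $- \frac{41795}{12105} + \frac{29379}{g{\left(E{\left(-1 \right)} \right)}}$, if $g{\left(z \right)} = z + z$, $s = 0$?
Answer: $\frac{23675417}{9684} \approx 2444.8$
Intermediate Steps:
$E{\left(I \right)} = - 6 I$ ($E{\left(I \right)} = 3 I \left(-2 + 0\right) = 3 I \left(-2\right) = 3 \left(- 2 I\right) = - 6 I$)
$g{\left(z \right)} = 2 z$
$- \frac{41795}{12105} + \frac{29379}{g{\left(E{\left(-1 \right)} \right)}} = - \frac{41795}{12105} + \frac{29379}{2 \left(\left(-6\right) \left(-1\right)\right)} = \left(-41795\right) \frac{1}{12105} + \frac{29379}{2 \cdot 6} = - \frac{8359}{2421} + \frac{29379}{12} = - \frac{8359}{2421} + 29379 \cdot \frac{1}{12} = - \frac{8359}{2421} + \frac{9793}{4} = \frac{23675417}{9684}$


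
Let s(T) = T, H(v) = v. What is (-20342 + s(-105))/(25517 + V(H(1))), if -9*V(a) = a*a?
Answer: -184023/229652 ≈ -0.80131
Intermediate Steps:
V(a) = -a²/9 (V(a) = -a*a/9 = -a²/9)
(-20342 + s(-105))/(25517 + V(H(1))) = (-20342 - 105)/(25517 - ⅑*1²) = -20447/(25517 - ⅑*1) = -20447/(25517 - ⅑) = -20447/229652/9 = -20447*9/229652 = -184023/229652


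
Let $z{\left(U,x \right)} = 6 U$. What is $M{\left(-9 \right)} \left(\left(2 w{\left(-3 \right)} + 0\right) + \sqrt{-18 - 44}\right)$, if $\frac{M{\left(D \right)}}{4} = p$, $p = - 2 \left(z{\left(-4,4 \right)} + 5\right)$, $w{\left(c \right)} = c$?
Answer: $-912 + 152 i \sqrt{62} \approx -912.0 + 1196.8 i$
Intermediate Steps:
$p = 38$ ($p = - 2 \left(6 \left(-4\right) + 5\right) = - 2 \left(-24 + 5\right) = \left(-2\right) \left(-19\right) = 38$)
$M{\left(D \right)} = 152$ ($M{\left(D \right)} = 4 \cdot 38 = 152$)
$M{\left(-9 \right)} \left(\left(2 w{\left(-3 \right)} + 0\right) + \sqrt{-18 - 44}\right) = 152 \left(\left(2 \left(-3\right) + 0\right) + \sqrt{-18 - 44}\right) = 152 \left(\left(-6 + 0\right) + \sqrt{-62}\right) = 152 \left(-6 + i \sqrt{62}\right) = -912 + 152 i \sqrt{62}$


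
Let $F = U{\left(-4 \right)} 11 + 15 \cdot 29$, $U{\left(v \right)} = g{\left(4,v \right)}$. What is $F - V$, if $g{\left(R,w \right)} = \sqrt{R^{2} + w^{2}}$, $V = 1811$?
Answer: $-1376 + 44 \sqrt{2} \approx -1313.8$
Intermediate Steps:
$U{\left(v \right)} = \sqrt{16 + v^{2}}$ ($U{\left(v \right)} = \sqrt{4^{2} + v^{2}} = \sqrt{16 + v^{2}}$)
$F = 435 + 44 \sqrt{2}$ ($F = \sqrt{16 + \left(-4\right)^{2}} \cdot 11 + 15 \cdot 29 = \sqrt{16 + 16} \cdot 11 + 435 = \sqrt{32} \cdot 11 + 435 = 4 \sqrt{2} \cdot 11 + 435 = 44 \sqrt{2} + 435 = 435 + 44 \sqrt{2} \approx 497.23$)
$F - V = \left(435 + 44 \sqrt{2}\right) - 1811 = -1376 + 44 \sqrt{2}$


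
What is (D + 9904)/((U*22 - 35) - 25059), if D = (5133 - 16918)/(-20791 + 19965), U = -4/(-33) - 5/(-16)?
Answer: -98309868/248637151 ≈ -0.39539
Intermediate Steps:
U = 229/528 (U = -4*(-1/33) - 5*(-1/16) = 4/33 + 5/16 = 229/528 ≈ 0.43371)
D = 11785/826 (D = -11785/(-826) = -11785*(-1/826) = 11785/826 ≈ 14.268)
(D + 9904)/((U*22 - 35) - 25059) = (11785/826 + 9904)/(((229/528)*22 - 35) - 25059) = 8192489/(826*((229/24 - 35) - 25059)) = 8192489/(826*(-611/24 - 25059)) = 8192489/(826*(-602027/24)) = (8192489/826)*(-24/602027) = -98309868/248637151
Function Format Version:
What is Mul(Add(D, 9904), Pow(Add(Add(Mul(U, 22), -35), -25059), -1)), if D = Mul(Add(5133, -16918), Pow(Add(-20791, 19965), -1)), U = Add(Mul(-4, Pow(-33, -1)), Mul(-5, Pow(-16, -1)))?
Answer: Rational(-98309868, 248637151) ≈ -0.39539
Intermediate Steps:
U = Rational(229, 528) (U = Add(Mul(-4, Rational(-1, 33)), Mul(-5, Rational(-1, 16))) = Add(Rational(4, 33), Rational(5, 16)) = Rational(229, 528) ≈ 0.43371)
D = Rational(11785, 826) (D = Mul(-11785, Pow(-826, -1)) = Mul(-11785, Rational(-1, 826)) = Rational(11785, 826) ≈ 14.268)
Mul(Add(D, 9904), Pow(Add(Add(Mul(U, 22), -35), -25059), -1)) = Mul(Add(Rational(11785, 826), 9904), Pow(Add(Add(Mul(Rational(229, 528), 22), -35), -25059), -1)) = Mul(Rational(8192489, 826), Pow(Add(Add(Rational(229, 24), -35), -25059), -1)) = Mul(Rational(8192489, 826), Pow(Add(Rational(-611, 24), -25059), -1)) = Mul(Rational(8192489, 826), Pow(Rational(-602027, 24), -1)) = Mul(Rational(8192489, 826), Rational(-24, 602027)) = Rational(-98309868, 248637151)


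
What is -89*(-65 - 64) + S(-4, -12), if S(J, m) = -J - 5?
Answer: 11480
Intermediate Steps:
S(J, m) = -5 - J
-89*(-65 - 64) + S(-4, -12) = -89*(-65 - 64) + (-5 - 1*(-4)) = -89*(-129) + (-5 + 4) = 11481 - 1 = 11480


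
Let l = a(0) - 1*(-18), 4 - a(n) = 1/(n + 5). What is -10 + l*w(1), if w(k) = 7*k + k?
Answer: 822/5 ≈ 164.40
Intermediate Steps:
w(k) = 8*k
a(n) = 4 - 1/(5 + n) (a(n) = 4 - 1/(n + 5) = 4 - 1/(5 + n))
l = 109/5 (l = (19 + 4*0)/(5 + 0) - 1*(-18) = (19 + 0)/5 + 18 = (1/5)*19 + 18 = 19/5 + 18 = 109/5 ≈ 21.800)
-10 + l*w(1) = -10 + 109*(8*1)/5 = -10 + (109/5)*8 = -10 + 872/5 = 822/5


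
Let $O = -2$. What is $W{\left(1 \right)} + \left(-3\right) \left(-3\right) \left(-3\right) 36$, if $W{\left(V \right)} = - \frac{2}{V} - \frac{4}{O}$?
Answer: $-972$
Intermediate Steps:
$W{\left(V \right)} = 2 - \frac{2}{V}$ ($W{\left(V \right)} = - \frac{2}{V} - \frac{4}{-2} = - \frac{2}{V} - -2 = - \frac{2}{V} + 2 = 2 - \frac{2}{V}$)
$W{\left(1 \right)} + \left(-3\right) \left(-3\right) \left(-3\right) 36 = \left(2 - \frac{2}{1}\right) + \left(-3\right) \left(-3\right) \left(-3\right) 36 = \left(2 - 2\right) + 9 \left(-3\right) 36 = \left(2 - 2\right) - 972 = 0 - 972 = -972$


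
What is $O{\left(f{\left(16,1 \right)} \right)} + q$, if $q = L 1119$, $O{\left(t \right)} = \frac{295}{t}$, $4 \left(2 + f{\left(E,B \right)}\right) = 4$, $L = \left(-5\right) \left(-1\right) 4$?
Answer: $22085$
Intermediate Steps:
$L = 20$ ($L = 5 \cdot 4 = 20$)
$f{\left(E,B \right)} = -1$ ($f{\left(E,B \right)} = -2 + \frac{1}{4} \cdot 4 = -2 + 1 = -1$)
$q = 22380$ ($q = 20 \cdot 1119 = 22380$)
$O{\left(f{\left(16,1 \right)} \right)} + q = \frac{295}{-1} + 22380 = 295 \left(-1\right) + 22380 = -295 + 22380 = 22085$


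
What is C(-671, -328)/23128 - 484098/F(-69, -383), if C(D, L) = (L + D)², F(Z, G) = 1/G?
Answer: 4288152700353/23128 ≈ 1.8541e+8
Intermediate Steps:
C(D, L) = (D + L)²
C(-671, -328)/23128 - 484098/F(-69, -383) = (-671 - 328)²/23128 - 484098/(1/(-383)) = (-999)²*(1/23128) - 484098/(-1/383) = 998001*(1/23128) - 484098*(-383) = 998001/23128 + 185409534 = 4288152700353/23128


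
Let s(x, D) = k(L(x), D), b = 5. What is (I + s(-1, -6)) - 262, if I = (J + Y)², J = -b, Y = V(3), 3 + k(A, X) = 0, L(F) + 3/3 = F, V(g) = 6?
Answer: -264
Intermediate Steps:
L(F) = -1 + F
k(A, X) = -3 (k(A, X) = -3 + 0 = -3)
Y = 6
s(x, D) = -3
J = -5 (J = -1*5 = -5)
I = 1 (I = (-5 + 6)² = 1² = 1)
(I + s(-1, -6)) - 262 = (1 - 3) - 262 = -2 - 262 = -264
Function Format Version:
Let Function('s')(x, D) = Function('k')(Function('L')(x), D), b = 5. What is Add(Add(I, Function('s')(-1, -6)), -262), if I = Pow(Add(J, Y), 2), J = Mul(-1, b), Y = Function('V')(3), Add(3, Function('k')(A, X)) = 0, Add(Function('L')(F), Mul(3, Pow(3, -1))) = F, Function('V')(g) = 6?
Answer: -264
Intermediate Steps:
Function('L')(F) = Add(-1, F)
Function('k')(A, X) = -3 (Function('k')(A, X) = Add(-3, 0) = -3)
Y = 6
Function('s')(x, D) = -3
J = -5 (J = Mul(-1, 5) = -5)
I = 1 (I = Pow(Add(-5, 6), 2) = Pow(1, 2) = 1)
Add(Add(I, Function('s')(-1, -6)), -262) = Add(Add(1, -3), -262) = Add(-2, -262) = -264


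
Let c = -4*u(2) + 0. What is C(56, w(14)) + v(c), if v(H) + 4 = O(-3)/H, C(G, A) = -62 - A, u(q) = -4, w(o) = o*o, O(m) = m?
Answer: -4195/16 ≈ -262.19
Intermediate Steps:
w(o) = o²
c = 16 (c = -4*(-4) + 0 = 16 + 0 = 16)
v(H) = -4 - 3/H
C(56, w(14)) + v(c) = (-62 - 1*14²) + (-4 - 3/16) = (-62 - 1*196) + (-4 - 3*1/16) = (-62 - 196) + (-4 - 3/16) = -258 - 67/16 = -4195/16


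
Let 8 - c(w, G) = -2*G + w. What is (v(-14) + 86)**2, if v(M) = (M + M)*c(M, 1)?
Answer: 343396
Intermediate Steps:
c(w, G) = 8 - w + 2*G (c(w, G) = 8 - (-2*G + w) = 8 - (w - 2*G) = 8 + (-w + 2*G) = 8 - w + 2*G)
v(M) = 2*M*(10 - M) (v(M) = (M + M)*(8 - M + 2*1) = (2*M)*(8 - M + 2) = (2*M)*(10 - M) = 2*M*(10 - M))
(v(-14) + 86)**2 = (2*(-14)*(10 - 1*(-14)) + 86)**2 = (2*(-14)*(10 + 14) + 86)**2 = (2*(-14)*24 + 86)**2 = (-672 + 86)**2 = (-586)**2 = 343396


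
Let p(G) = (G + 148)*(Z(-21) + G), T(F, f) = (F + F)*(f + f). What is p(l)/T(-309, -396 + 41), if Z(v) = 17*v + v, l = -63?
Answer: -2499/29252 ≈ -0.085430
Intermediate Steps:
T(F, f) = 4*F*f (T(F, f) = (2*F)*(2*f) = 4*F*f)
Z(v) = 18*v
p(G) = (-378 + G)*(148 + G) (p(G) = (G + 148)*(18*(-21) + G) = (148 + G)*(-378 + G) = (-378 + G)*(148 + G))
p(l)/T(-309, -396 + 41) = (-55944 + (-63)² - 230*(-63))/((4*(-309)*(-396 + 41))) = (-55944 + 3969 + 14490)/((4*(-309)*(-355))) = -37485/438780 = -37485*1/438780 = -2499/29252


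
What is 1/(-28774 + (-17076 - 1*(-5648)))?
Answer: -1/40202 ≈ -2.4874e-5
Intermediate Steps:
1/(-28774 + (-17076 - 1*(-5648))) = 1/(-28774 + (-17076 + 5648)) = 1/(-28774 - 11428) = 1/(-40202) = -1/40202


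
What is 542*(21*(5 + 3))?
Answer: 91056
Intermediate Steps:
542*(21*(5 + 3)) = 542*(21*8) = 542*168 = 91056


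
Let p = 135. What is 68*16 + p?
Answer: 1223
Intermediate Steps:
68*16 + p = 68*16 + 135 = 1088 + 135 = 1223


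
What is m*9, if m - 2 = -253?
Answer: -2259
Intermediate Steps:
m = -251 (m = 2 - 253 = -251)
m*9 = -251*9 = -2259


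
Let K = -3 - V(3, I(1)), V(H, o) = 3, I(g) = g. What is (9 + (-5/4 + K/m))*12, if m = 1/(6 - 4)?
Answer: -51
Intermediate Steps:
m = ½ (m = 1/2 = ½ ≈ 0.50000)
K = -6 (K = -3 - 1*3 = -3 - 3 = -6)
(9 + (-5/4 + K/m))*12 = (9 + (-5/4 - 6/½))*12 = (9 + (-5*¼ - 6*2))*12 = (9 + (-5/4 - 12))*12 = (9 - 53/4)*12 = -17/4*12 = -51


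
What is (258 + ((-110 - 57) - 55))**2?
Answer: 1296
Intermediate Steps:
(258 + ((-110 - 57) - 55))**2 = (258 + (-167 - 55))**2 = (258 - 222)**2 = 36**2 = 1296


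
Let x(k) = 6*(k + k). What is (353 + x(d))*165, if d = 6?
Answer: 70125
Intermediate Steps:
x(k) = 12*k (x(k) = 6*(2*k) = 12*k)
(353 + x(d))*165 = (353 + 12*6)*165 = (353 + 72)*165 = 425*165 = 70125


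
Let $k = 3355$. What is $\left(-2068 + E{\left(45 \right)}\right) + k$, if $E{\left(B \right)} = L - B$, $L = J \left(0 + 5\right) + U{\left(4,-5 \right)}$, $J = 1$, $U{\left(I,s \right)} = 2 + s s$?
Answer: $1274$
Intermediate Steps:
$U{\left(I,s \right)} = 2 + s^{2}$
$L = 32$ ($L = 1 \left(0 + 5\right) + \left(2 + \left(-5\right)^{2}\right) = 1 \cdot 5 + \left(2 + 25\right) = 5 + 27 = 32$)
$E{\left(B \right)} = 32 - B$
$\left(-2068 + E{\left(45 \right)}\right) + k = \left(-2068 + \left(32 - 45\right)\right) + 3355 = \left(-2068 - 13\right) + 3355 = -2081 + 3355 = 1274$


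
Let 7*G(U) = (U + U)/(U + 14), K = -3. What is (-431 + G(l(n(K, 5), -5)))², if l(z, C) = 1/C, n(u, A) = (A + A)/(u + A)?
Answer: 43336830625/233289 ≈ 1.8576e+5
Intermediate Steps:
n(u, A) = 2*A/(A + u) (n(u, A) = (2*A)/(A + u) = 2*A/(A + u))
G(U) = 2*U/(7*(14 + U)) (G(U) = ((U + U)/(U + 14))/7 = ((2*U)/(14 + U))/7 = (2*U/(14 + U))/7 = 2*U/(7*(14 + U)))
(-431 + G(l(n(K, 5), -5)))² = (-431 + (2/7)/(-5*(14 + 1/(-5))))² = (-431 + (2/7)*(-⅕)/(14 - ⅕))² = (-431 + (2/7)*(-⅕)/(69/5))² = (-431 + (2/7)*(-⅕)*(5/69))² = (-431 - 2/483)² = (-208175/483)² = 43336830625/233289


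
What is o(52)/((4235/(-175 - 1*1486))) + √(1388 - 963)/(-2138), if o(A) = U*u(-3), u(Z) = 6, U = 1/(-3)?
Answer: 302/385 - 5*√17/2138 ≈ 0.77477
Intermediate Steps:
U = -⅓ ≈ -0.33333
o(A) = -2 (o(A) = -⅓*6 = -2)
o(52)/((4235/(-175 - 1*1486))) + √(1388 - 963)/(-2138) = -2/(4235/(-175 - 1*1486)) + √(1388 - 963)/(-2138) = -2/(4235/(-175 - 1486)) + √425*(-1/2138) = -2/(4235/(-1661)) + (5*√17)*(-1/2138) = -2/(4235*(-1/1661)) - 5*√17/2138 = -2/(-385/151) - 5*√17/2138 = -2*(-151/385) - 5*√17/2138 = 302/385 - 5*√17/2138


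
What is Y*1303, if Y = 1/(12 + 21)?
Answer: 1303/33 ≈ 39.485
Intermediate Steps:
Y = 1/33 ≈ 0.030303
Y*1303 = (1/33)*1303 = 1303/33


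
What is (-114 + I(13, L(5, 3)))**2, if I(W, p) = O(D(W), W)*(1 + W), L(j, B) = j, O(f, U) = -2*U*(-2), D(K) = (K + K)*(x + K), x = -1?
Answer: 376996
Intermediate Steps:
D(K) = 2*K*(-1 + K) (D(K) = (K + K)*(-1 + K) = (2*K)*(-1 + K) = 2*K*(-1 + K))
O(f, U) = 4*U
I(W, p) = 4*W*(1 + W) (I(W, p) = (4*W)*(1 + W) = 4*W*(1 + W))
(-114 + I(13, L(5, 3)))**2 = (-114 + 4*13*(1 + 13))**2 = (-114 + 4*13*14)**2 = (-114 + 728)**2 = 614**2 = 376996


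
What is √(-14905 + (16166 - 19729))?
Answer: 18*I*√57 ≈ 135.9*I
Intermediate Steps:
√(-14905 + (16166 - 19729)) = √(-14905 - 3563) = √(-18468) = 18*I*√57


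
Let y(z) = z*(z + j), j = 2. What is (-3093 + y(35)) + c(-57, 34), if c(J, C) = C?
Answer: -1764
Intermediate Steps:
y(z) = z*(2 + z) (y(z) = z*(z + 2) = z*(2 + z))
(-3093 + y(35)) + c(-57, 34) = (-3093 + 35*(2 + 35)) + 34 = (-3093 + 35*37) + 34 = (-3093 + 1295) + 34 = -1798 + 34 = -1764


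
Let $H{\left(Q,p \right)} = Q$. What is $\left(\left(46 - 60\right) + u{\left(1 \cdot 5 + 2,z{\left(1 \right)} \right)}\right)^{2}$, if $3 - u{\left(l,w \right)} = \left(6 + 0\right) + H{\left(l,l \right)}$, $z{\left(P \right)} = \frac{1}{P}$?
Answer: $576$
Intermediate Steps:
$u{\left(l,w \right)} = -3 - l$ ($u{\left(l,w \right)} = 3 - \left(\left(6 + 0\right) + l\right) = 3 - \left(6 + l\right) = -3 - l$)
$\left(\left(46 - 60\right) + u{\left(1 \cdot 5 + 2,z{\left(1 \right)} \right)}\right)^{2} = \left(\left(46 - 60\right) - \left(5 + 5\right)\right)^{2} = \left(-14 - 10\right)^{2} = \left(-24\right)^{2} = 576$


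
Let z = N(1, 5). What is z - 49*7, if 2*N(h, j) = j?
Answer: -681/2 ≈ -340.50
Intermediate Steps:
N(h, j) = j/2
z = 5/2 (z = (1/2)*5 = 5/2 ≈ 2.5000)
z - 49*7 = 5/2 - 49*7 = 5/2 - 343 = -681/2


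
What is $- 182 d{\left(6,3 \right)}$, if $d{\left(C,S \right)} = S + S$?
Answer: $-1092$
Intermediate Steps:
$d{\left(C,S \right)} = 2 S$
$- 182 d{\left(6,3 \right)} = - 182 \cdot 2 \cdot 3 = \left(-182\right) 6 = -1092$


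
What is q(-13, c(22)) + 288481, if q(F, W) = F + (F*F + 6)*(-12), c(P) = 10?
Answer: 286368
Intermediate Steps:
q(F, W) = -72 + F - 12*F**2 (q(F, W) = F + (F**2 + 6)*(-12) = F + (6 + F**2)*(-12) = F + (-72 - 12*F**2) = -72 + F - 12*F**2)
q(-13, c(22)) + 288481 = (-72 - 13 - 12*(-13)**2) + 288481 = (-72 - 13 - 12*169) + 288481 = (-72 - 13 - 2028) + 288481 = -2113 + 288481 = 286368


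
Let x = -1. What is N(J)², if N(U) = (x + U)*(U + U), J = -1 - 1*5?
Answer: 7056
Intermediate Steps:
J = -6 (J = -1 - 5 = -6)
N(U) = 2*U*(-1 + U) (N(U) = (-1 + U)*(U + U) = (-1 + U)*(2*U) = 2*U*(-1 + U))
N(J)² = (2*(-6)*(-1 - 6))² = (2*(-6)*(-7))² = 84² = 7056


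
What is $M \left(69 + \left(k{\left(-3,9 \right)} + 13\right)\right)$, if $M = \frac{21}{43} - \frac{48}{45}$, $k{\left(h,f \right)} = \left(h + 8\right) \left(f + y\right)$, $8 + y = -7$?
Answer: $- \frac{19396}{645} \approx -30.071$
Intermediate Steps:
$y = -15$ ($y = -8 - 7 = -15$)
$k{\left(h,f \right)} = \left(-15 + f\right) \left(8 + h\right)$ ($k{\left(h,f \right)} = \left(h + 8\right) \left(f - 15\right) = \left(8 + h\right) \left(-15 + f\right) = \left(-15 + f\right) \left(8 + h\right)$)
$M = - \frac{373}{645}$ ($M = 21 \cdot \frac{1}{43} - \frac{16}{15} = \frac{21}{43} - \frac{16}{15} = - \frac{373}{645} \approx -0.57829$)
$M \left(69 + \left(k{\left(-3,9 \right)} + 13\right)\right) = - \frac{373 \left(69 + \left(\left(-120 - -45 + 8 \cdot 9 + 9 \left(-3\right)\right) + 13\right)\right)}{645} = - \frac{373 \left(69 + \left(\left(-120 + 45 + 72 - 27\right) + 13\right)\right)}{645} = - \frac{373 \left(69 + \left(-30 + 13\right)\right)}{645} = - \frac{373 \left(69 - 17\right)}{645} = \left(- \frac{373}{645}\right) 52 = - \frac{19396}{645}$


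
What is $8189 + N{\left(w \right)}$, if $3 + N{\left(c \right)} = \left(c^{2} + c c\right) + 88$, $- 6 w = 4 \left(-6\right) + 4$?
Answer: $\frac{74666}{9} \approx 8296.2$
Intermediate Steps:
$w = \frac{10}{3}$ ($w = - \frac{4 \left(-6\right) + 4}{6} = - \frac{-24 + 4}{6} = \left(- \frac{1}{6}\right) \left(-20\right) = \frac{10}{3} \approx 3.3333$)
$N{\left(c \right)} = 85 + 2 c^{2}$ ($N{\left(c \right)} = -3 + \left(\left(c^{2} + c c\right) + 88\right) = -3 + \left(\left(c^{2} + c^{2}\right) + 88\right) = -3 + \left(2 c^{2} + 88\right) = -3 + \left(88 + 2 c^{2}\right) = 85 + 2 c^{2}$)
$8189 + N{\left(w \right)} = 8189 + \left(85 + 2 \left(\frac{10}{3}\right)^{2}\right) = 8189 + \left(85 + 2 \cdot \frac{100}{9}\right) = 8189 + \left(85 + \frac{200}{9}\right) = 8189 + \frac{965}{9} = \frac{74666}{9}$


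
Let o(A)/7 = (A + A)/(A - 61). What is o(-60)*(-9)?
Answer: -7560/121 ≈ -62.479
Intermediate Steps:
o(A) = 14*A/(-61 + A) (o(A) = 7*((A + A)/(A - 61)) = 7*((2*A)/(-61 + A)) = 7*(2*A/(-61 + A)) = 14*A/(-61 + A))
o(-60)*(-9) = (14*(-60)/(-61 - 60))*(-9) = (14*(-60)/(-121))*(-9) = (14*(-60)*(-1/121))*(-9) = (840/121)*(-9) = -7560/121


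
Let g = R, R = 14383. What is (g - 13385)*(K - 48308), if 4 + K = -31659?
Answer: -79811058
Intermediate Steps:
K = -31663 (K = -4 - 31659 = -31663)
g = 14383
(g - 13385)*(K - 48308) = (14383 - 13385)*(-31663 - 48308) = 998*(-79971) = -79811058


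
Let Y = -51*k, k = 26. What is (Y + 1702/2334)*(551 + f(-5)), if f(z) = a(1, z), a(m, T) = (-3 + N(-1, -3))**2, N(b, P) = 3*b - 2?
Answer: -317051155/389 ≈ -8.1504e+5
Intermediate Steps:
N(b, P) = -2 + 3*b
a(m, T) = 64 (a(m, T) = (-3 + (-2 + 3*(-1)))**2 = (-3 + (-2 - 3))**2 = (-3 - 5)**2 = (-8)**2 = 64)
f(z) = 64
Y = -1326 (Y = -51*26 = -1326)
(Y + 1702/2334)*(551 + f(-5)) = (-1326 + 1702/2334)*(551 + 64) = (-1326 + 1702*(1/2334))*615 = (-1326 + 851/1167)*615 = -1546591/1167*615 = -317051155/389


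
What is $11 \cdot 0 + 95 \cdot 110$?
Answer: $10450$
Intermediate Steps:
$11 \cdot 0 + 95 \cdot 110 = 0 + 10450 = 10450$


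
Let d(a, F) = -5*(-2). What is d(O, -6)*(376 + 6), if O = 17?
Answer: 3820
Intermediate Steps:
d(a, F) = 10
d(O, -6)*(376 + 6) = 10*(376 + 6) = 10*382 = 3820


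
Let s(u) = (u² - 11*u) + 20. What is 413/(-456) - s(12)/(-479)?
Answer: -183235/218424 ≈ -0.83890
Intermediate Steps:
s(u) = 20 + u² - 11*u
413/(-456) - s(12)/(-479) = 413/(-456) - (20 + 12² - 11*12)/(-479) = 413*(-1/456) - (20 + 144 - 132)*(-1/479) = -413/456 - 1*32*(-1/479) = -413/456 - 32*(-1/479) = -413/456 + 32/479 = -183235/218424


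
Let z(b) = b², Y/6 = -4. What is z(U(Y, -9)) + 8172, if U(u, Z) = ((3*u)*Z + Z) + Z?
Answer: 405072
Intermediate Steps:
Y = -24 (Y = 6*(-4) = -24)
U(u, Z) = 2*Z + 3*Z*u (U(u, Z) = (3*Z*u + Z) + Z = (Z + 3*Z*u) + Z = 2*Z + 3*Z*u)
z(U(Y, -9)) + 8172 = (-9*(2 + 3*(-24)))² + 8172 = (-9*(2 - 72))² + 8172 = (-9*(-70))² + 8172 = 630² + 8172 = 396900 + 8172 = 405072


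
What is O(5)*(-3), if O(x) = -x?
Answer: 15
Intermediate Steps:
O(5)*(-3) = -1*5*(-3) = -5*(-3) = 15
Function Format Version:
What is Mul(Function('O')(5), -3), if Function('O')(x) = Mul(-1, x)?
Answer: 15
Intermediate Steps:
Mul(Function('O')(5), -3) = Mul(Mul(-1, 5), -3) = Mul(-5, -3) = 15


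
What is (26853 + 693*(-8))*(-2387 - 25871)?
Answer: -602149722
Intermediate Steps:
(26853 + 693*(-8))*(-2387 - 25871) = (26853 - 5544)*(-28258) = 21309*(-28258) = -602149722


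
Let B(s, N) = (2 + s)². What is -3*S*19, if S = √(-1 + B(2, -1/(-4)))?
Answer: -57*√15 ≈ -220.76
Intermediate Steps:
S = √15 (S = √(-1 + (2 + 2)²) = √(-1 + 4²) = √(-1 + 16) = √15 ≈ 3.8730)
-3*S*19 = -3*√15*19 = -57*√15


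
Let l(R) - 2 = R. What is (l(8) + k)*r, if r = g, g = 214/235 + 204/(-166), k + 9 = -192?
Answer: 1185728/19505 ≈ 60.791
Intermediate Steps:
k = -201 (k = -9 - 192 = -201)
l(R) = 2 + R
g = -6208/19505 (g = 214*(1/235) + 204*(-1/166) = 214/235 - 102/83 = -6208/19505 ≈ -0.31828)
r = -6208/19505 ≈ -0.31828
(l(8) + k)*r = ((2 + 8) - 201)*(-6208/19505) = (10 - 201)*(-6208/19505) = -191*(-6208/19505) = 1185728/19505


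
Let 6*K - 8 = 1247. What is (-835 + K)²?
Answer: 14100025/36 ≈ 3.9167e+5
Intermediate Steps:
K = 1255/6 (K = 4/3 + (⅙)*1247 = 4/3 + 1247/6 = 1255/6 ≈ 209.17)
(-835 + K)² = (-835 + 1255/6)² = (-3755/6)² = 14100025/36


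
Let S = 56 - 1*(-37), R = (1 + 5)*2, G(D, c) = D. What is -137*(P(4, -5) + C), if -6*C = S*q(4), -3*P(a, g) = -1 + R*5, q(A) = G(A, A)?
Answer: 33565/3 ≈ 11188.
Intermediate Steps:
R = 12 (R = 6*2 = 12)
q(A) = A
S = 93 (S = 56 + 37 = 93)
P(a, g) = -59/3 (P(a, g) = -(-1 + 12*5)/3 = -(-1 + 60)/3 = -⅓*59 = -59/3)
C = -62 (C = -31*4/2 = -⅙*372 = -62)
-137*(P(4, -5) + C) = -137*(-59/3 - 62) = -137*(-245/3) = 33565/3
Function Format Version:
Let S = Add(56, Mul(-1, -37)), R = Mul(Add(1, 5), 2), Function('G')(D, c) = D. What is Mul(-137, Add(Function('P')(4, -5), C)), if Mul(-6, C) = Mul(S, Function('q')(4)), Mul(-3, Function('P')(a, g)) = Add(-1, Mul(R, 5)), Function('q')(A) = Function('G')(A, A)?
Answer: Rational(33565, 3) ≈ 11188.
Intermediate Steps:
R = 12 (R = Mul(6, 2) = 12)
Function('q')(A) = A
S = 93 (S = Add(56, 37) = 93)
Function('P')(a, g) = Rational(-59, 3) (Function('P')(a, g) = Mul(Rational(-1, 3), Add(-1, Mul(12, 5))) = Mul(Rational(-1, 3), Add(-1, 60)) = Mul(Rational(-1, 3), 59) = Rational(-59, 3))
C = -62 (C = Mul(Rational(-1, 6), Mul(93, 4)) = Mul(Rational(-1, 6), 372) = -62)
Mul(-137, Add(Function('P')(4, -5), C)) = Mul(-137, Add(Rational(-59, 3), -62)) = Mul(-137, Rational(-245, 3)) = Rational(33565, 3)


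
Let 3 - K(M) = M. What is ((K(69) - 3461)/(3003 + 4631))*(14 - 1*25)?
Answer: 3527/694 ≈ 5.0821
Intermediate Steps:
K(M) = 3 - M
((K(69) - 3461)/(3003 + 4631))*(14 - 1*25) = (((3 - 1*69) - 3461)/(3003 + 4631))*(14 - 1*25) = (((3 - 69) - 3461)/7634)*(14 - 25) = ((-66 - 3461)*(1/7634))*(-11) = -3527*1/7634*(-11) = -3527/7634*(-11) = 3527/694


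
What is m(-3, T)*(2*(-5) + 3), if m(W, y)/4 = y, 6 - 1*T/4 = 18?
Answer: 1344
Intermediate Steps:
T = -48 (T = 24 - 4*18 = 24 - 72 = -48)
m(W, y) = 4*y
m(-3, T)*(2*(-5) + 3) = (4*(-48))*(2*(-5) + 3) = -192*(-10 + 3) = -192*(-7) = 1344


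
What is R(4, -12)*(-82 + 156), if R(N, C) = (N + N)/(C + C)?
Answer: -74/3 ≈ -24.667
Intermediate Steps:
R(N, C) = N/C (R(N, C) = (2*N)/((2*C)) = (2*N)*(1/(2*C)) = N/C)
R(4, -12)*(-82 + 156) = (4/(-12))*(-82 + 156) = (4*(-1/12))*74 = -⅓*74 = -74/3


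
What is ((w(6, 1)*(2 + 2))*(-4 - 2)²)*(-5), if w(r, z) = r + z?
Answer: -5040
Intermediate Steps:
((w(6, 1)*(2 + 2))*(-4 - 2)²)*(-5) = (((6 + 1)*(2 + 2))*(-4 - 2)²)*(-5) = ((7*4)*(-6)²)*(-5) = (28*36)*(-5) = 1008*(-5) = -5040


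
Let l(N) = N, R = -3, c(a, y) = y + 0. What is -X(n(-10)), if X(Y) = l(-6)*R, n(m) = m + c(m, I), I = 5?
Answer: -18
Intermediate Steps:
c(a, y) = y
n(m) = 5 + m (n(m) = m + 5 = 5 + m)
X(Y) = 18 (X(Y) = -6*(-3) = 18)
-X(n(-10)) = -1*18 = -18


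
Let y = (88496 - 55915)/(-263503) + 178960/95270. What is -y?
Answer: -4405250501/2510393081 ≈ -1.7548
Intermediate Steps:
y = 4405250501/2510393081 (y = 32581*(-1/263503) + 178960*(1/95270) = -32581/263503 + 17896/9527 = 4405250501/2510393081 ≈ 1.7548)
-y = -1*4405250501/2510393081 = -4405250501/2510393081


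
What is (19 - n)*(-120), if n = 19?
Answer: 0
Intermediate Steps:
(19 - n)*(-120) = (19 - 1*19)*(-120) = (19 - 19)*(-120) = 0*(-120) = 0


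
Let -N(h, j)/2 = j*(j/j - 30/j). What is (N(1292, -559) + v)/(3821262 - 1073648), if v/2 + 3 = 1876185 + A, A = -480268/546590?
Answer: 512911890311/375454584065 ≈ 1.3661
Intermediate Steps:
A = -240134/273295 (A = -480268*1/546590 = -240134/273295 ≈ -0.87866)
v = 1025501839112/273295 (v = -6 + 2*(1876185 - 240134/273295) = -6 + 2*(512751739441/273295) = -6 + 1025503478882/273295 = 1025501839112/273295 ≈ 3.7524e+6)
N(h, j) = -2*j*(1 - 30/j) (N(h, j) = -2*j*(j/j - 30/j) = -2*j*(1 - 30/j))
(N(1292, -559) + v)/(3821262 - 1073648) = ((60 - 2*(-559)) + 1025501839112/273295)/(3821262 - 1073648) = ((60 + 1118) + 1025501839112/273295)/2747614 = (1178 + 1025501839112/273295)*(1/2747614) = (1025823780622/273295)*(1/2747614) = 512911890311/375454584065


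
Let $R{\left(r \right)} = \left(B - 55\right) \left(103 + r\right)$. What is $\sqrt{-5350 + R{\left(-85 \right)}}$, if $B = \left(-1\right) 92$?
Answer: $2 i \sqrt{1999} \approx 89.42 i$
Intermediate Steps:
$B = -92$
$R{\left(r \right)} = -15141 - 147 r$ ($R{\left(r \right)} = \left(-92 - 55\right) \left(103 + r\right) = - 147 \left(103 + r\right) = -15141 - 147 r$)
$\sqrt{-5350 + R{\left(-85 \right)}} = \sqrt{-5350 - 2646} = \sqrt{-7996} = 2 i \sqrt{1999}$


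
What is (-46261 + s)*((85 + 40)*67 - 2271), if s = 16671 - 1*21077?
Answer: -309271368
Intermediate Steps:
s = -4406 (s = 16671 - 21077 = -4406)
(-46261 + s)*((85 + 40)*67 - 2271) = (-46261 - 4406)*((85 + 40)*67 - 2271) = -50667*(125*67 - 2271) = -50667*(8375 - 2271) = -50667*6104 = -309271368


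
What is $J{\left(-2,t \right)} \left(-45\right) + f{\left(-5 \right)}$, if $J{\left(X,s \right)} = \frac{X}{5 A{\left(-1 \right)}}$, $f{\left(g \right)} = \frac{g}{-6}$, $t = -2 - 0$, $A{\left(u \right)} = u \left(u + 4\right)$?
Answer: $- \frac{31}{6} \approx -5.1667$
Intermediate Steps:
$A{\left(u \right)} = u \left(4 + u\right)$
$t = -2$ ($t = -2 + 0 = -2$)
$f{\left(g \right)} = - \frac{g}{6}$ ($f{\left(g \right)} = g \left(- \frac{1}{6}\right) = - \frac{g}{6}$)
$J{\left(X,s \right)} = - \frac{X}{15}$ ($J{\left(X,s \right)} = \frac{X}{5 \left(- (4 - 1)\right)} = \frac{X}{5 \left(\left(-1\right) 3\right)} = \frac{X}{5 \left(-3\right)} = \frac{X}{-15} = X \left(- \frac{1}{15}\right) = - \frac{X}{15}$)
$J{\left(-2,t \right)} \left(-45\right) + f{\left(-5 \right)} = \left(- \frac{1}{15}\right) \left(-2\right) \left(-45\right) - - \frac{5}{6} = \frac{2}{15} \left(-45\right) + \frac{5}{6} = -6 + \frac{5}{6} = - \frac{31}{6}$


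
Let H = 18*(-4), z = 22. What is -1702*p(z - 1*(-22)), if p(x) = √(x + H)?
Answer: -3404*I*√7 ≈ -9006.1*I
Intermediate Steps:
H = -72
p(x) = √(-72 + x) (p(x) = √(x - 72) = √(-72 + x))
-1702*p(z - 1*(-22)) = -1702*√(-72 + (22 - 1*(-22))) = -1702*√(-72 + (22 + 22)) = -1702*√(-72 + 44) = -3404*I*√7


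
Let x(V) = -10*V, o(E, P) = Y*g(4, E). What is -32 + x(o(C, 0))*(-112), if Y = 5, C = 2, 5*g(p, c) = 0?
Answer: -32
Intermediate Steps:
g(p, c) = 0 (g(p, c) = (⅕)*0 = 0)
o(E, P) = 0 (o(E, P) = 5*0 = 0)
x(V) = -10*V
-32 + x(o(C, 0))*(-112) = -32 - 10*0*(-112) = -32 + 0*(-112) = -32 + 0 = -32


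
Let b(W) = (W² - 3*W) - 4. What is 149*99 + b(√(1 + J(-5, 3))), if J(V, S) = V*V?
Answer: 14773 - 3*√26 ≈ 14758.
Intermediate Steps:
J(V, S) = V²
b(W) = -4 + W² - 3*W
149*99 + b(√(1 + J(-5, 3))) = 149*99 + (-4 + (√(1 + (-5)²))² - 3*√(1 + (-5)²)) = 14751 + (-4 + (√(1 + 25))² - 3*√(1 + 25)) = 14751 + (-4 + (√26)² - 3*√26) = 14751 + (-4 + 26 - 3*√26) = 14751 + (22 - 3*√26) = 14773 - 3*√26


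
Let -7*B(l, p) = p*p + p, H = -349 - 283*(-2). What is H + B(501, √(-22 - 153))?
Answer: 242 - 5*I*√7/7 ≈ 242.0 - 1.8898*I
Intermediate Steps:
H = 217 (H = -349 + 566 = 217)
B(l, p) = -p/7 - p²/7 (B(l, p) = -(p*p + p)/7 = -(p² + p)/7 = -(p + p²)/7 = -p/7 - p²/7)
H + B(501, √(-22 - 153)) = 217 - √(-22 - 153)*(1 + √(-22 - 153))/7 = 217 - √(-175)*(1 + √(-175))/7 = 217 - 5*I*√7*(1 + 5*I*√7)/7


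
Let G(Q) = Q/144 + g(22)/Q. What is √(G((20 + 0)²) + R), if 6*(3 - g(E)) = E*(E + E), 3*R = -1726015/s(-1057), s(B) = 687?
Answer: I*√6306131697/2748 ≈ 28.898*I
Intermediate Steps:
R = -1726015/2061 (R = (-1726015/687)/3 = (-1726015*1/687)/3 = (⅓)*(-1726015/687) = -1726015/2061 ≈ -837.46)
g(E) = 3 - E²/3 (g(E) = 3 - E*(E + E)/6 = 3 - E*2*E/6 = 3 - E²/3)
G(Q) = -475/(3*Q) + Q/144 (G(Q) = Q/144 + (3 - ⅓*22²)/Q = Q*(1/144) + (3 - ⅓*484)/Q = Q/144 + (3 - 484/3)/Q = Q/144 - 475/(3*Q) = -475/(3*Q) + Q/144)
√(G((20 + 0)²) + R) = √((-22800 + ((20 + 0)²)²)/(144*((20 + 0)²)) - 1726015/2061) = √((-22800 + (20²)²)/(144*(20²)) - 1726015/2061) = √((1/144)*(-22800 + 400²)/400 - 1726015/2061) = √((1/144)*(1/400)*(-22800 + 160000) - 1726015/2061) = √((1/144)*(1/400)*137200 - 1726015/2061) = √(343/144 - 1726015/2061) = √(-9179231/10992) = I*√6306131697/2748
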